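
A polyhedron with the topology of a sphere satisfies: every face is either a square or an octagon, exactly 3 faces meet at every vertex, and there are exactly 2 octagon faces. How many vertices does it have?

16

Let x be the number of squares; then F = 2 + x.
Edge–face incidences: 2E = 8·2 + 4·x = 16 + 4x.
Every vertex has degree 3, so 3V = 2E.
Euler: V − E + F = 2 ⇒ (2E)/3 − E + (2 + x) = 2.
Multiply by 6: 2·(2E) − 3·(2E) + 6·(2 + x) = 12, i.e. 12 + 6x − (16 + 4x) = 12.
Collecting terms: 2x − 4 = 12, so 2x = 16, so x = 8.
Then 2E = 16 + 4·8 = 48, so E = 24, V = 2E/3 = 16, F = 2 + 8 = 10.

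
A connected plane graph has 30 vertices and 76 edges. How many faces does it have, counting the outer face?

48

Euler's formula for a connected plane graph: V − E + F = 2, so F = 2 − 30 + 76 = 48.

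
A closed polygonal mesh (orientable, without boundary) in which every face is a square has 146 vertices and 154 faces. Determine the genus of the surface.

Every face is a square, so 2E = 4·154 = 616, giving E = 308.
χ = V − E + F = 146 − 308 + 154 = -8.
For a closed orientable surface χ = 2 − 2g, so g = (2 − (-8))/2 = 5.

5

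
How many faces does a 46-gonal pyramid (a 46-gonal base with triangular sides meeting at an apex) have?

A pyramid on an n-gon base has one n-gon and n triangles: V = 46 + 1 = 47, E = 2·46 = 92, F = 46 + 1 = 47.
Check: V − E + F = 47 − 92 + 47 = 2.

47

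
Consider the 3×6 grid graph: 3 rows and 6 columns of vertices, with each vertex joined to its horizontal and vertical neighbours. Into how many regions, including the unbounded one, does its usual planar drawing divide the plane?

11

The grid has V = 3·6 = 18 vertices and E = 3·5 + 6·2 = 27 edges.
F = 2 − V + E = 2 − 18 + 27 = 11.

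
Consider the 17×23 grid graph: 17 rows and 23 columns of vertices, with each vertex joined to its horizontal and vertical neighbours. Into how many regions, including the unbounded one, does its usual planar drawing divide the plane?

353

The grid has V = 17·23 = 391 vertices and E = 17·22 + 23·16 = 742 edges.
F = 2 − V + E = 2 − 391 + 742 = 353.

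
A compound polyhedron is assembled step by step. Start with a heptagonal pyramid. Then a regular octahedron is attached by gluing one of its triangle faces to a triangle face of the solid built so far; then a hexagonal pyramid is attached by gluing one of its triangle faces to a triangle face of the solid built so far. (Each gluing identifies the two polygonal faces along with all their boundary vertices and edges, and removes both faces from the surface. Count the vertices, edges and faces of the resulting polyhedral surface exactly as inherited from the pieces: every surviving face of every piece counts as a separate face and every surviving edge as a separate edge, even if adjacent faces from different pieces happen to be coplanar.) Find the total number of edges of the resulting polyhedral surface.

A heptagonal pyramid: V=8, E=14, F=8.
Attach a regular octahedron (V=6, E=12, F=8) along a 3-gon: merge 3 vertices and 3 edges, delete both glued faces → V=11, E=23, F=14.
Attach a hexagonal pyramid (V=7, E=12, F=7) along a 3-gon: merge 3 vertices and 3 edges, delete both glued faces → V=15, E=32, F=19.
Check: V − E + F = 15 − 32 + 19 = 2.

32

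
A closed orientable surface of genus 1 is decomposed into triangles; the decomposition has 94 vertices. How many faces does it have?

188

χ = 2 − 2·1 = 0, and every face is a triangle so 3F = 2E.
V − E + F = 0 with E = 3F/2 gives 94 − (3/2 − 1)·F = 0, so F = 188 and E = 282.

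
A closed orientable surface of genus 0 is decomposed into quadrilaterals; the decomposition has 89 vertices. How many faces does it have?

χ = 2 − 2·0 = 2, and every face is a square so 4F = 2E.
V − E + F = 2 with E = 4F/2 gives 89 − (4/2 − 1)·F = 2, so F = 87 and E = 174.

87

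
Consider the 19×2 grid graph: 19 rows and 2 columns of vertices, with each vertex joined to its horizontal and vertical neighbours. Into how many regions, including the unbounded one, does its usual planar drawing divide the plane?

19

The grid has V = 19·2 = 38 vertices and E = 19·1 + 2·18 = 55 edges.
F = 2 − V + E = 2 − 38 + 55 = 19.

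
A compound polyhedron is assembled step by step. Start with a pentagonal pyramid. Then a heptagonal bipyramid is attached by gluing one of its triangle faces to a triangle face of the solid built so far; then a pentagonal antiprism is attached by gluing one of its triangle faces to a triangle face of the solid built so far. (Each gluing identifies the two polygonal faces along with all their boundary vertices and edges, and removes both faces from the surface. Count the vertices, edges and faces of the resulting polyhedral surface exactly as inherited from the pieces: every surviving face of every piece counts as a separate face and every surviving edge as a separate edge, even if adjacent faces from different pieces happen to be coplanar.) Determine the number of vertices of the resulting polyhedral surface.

19

A pentagonal pyramid: V=6, E=10, F=6.
Attach a heptagonal bipyramid (V=9, E=21, F=14) along a 3-gon: merge 3 vertices and 3 edges, delete both glued faces → V=12, E=28, F=18.
Attach a pentagonal antiprism (V=10, E=20, F=12) along a 3-gon: merge 3 vertices and 3 edges, delete both glued faces → V=19, E=45, F=28.
Check: V − E + F = 19 − 45 + 28 = 2.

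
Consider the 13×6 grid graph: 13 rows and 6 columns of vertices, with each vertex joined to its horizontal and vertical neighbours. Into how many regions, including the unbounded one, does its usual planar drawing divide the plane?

61

The grid has V = 13·6 = 78 vertices and E = 13·5 + 6·12 = 137 edges.
F = 2 − V + E = 2 − 78 + 137 = 61.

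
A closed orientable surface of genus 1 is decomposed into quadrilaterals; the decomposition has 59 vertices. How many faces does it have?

59

χ = 2 − 2·1 = 0, and every face is a square so 4F = 2E.
V − E + F = 0 with E = 4F/2 gives 59 − (4/2 − 1)·F = 0, so F = 59 and E = 118.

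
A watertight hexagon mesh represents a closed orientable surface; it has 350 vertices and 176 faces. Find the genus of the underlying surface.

Every face is a hexagon, so 2E = 6·176 = 1056, giving E = 528.
χ = V − E + F = 350 − 528 + 176 = -2.
For a closed orientable surface χ = 2 − 2g, so g = (2 − (-2))/2 = 2.

2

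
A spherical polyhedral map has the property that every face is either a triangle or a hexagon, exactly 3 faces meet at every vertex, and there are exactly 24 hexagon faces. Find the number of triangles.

4

Let x be the number of triangles; then F = 24 + x.
Edge–face incidences: 2E = 6·24 + 3·x = 144 + 3x.
Every vertex has degree 3, so 3V = 2E.
Euler: V − E + F = 2 ⇒ (2E)/3 − E + (24 + x) = 2.
Multiply by 6: 2·(2E) − 3·(2E) + 6·(24 + x) = 12, i.e. 144 + 6x − (144 + 3x) = 12.
Collecting terms: 3x = 12, so x = 4.
Then 2E = 144 + 3·4 = 156, so E = 78, V = 2E/3 = 52, F = 24 + 4 = 28.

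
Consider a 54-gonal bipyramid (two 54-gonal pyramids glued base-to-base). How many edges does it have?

162

A bipyramid over an n-gon has 2n triangular faces and n + 2 vertices: V = 54 + 2 = 56, E = 3·54 = 162, F = 2·54 = 108.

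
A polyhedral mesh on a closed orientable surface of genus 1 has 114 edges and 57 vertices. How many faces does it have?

57

For a closed orientable surface of genus 1, χ = 2 − 2·1 = 0.
F = 0 − V + E = 0 − 57 + 114 = 57.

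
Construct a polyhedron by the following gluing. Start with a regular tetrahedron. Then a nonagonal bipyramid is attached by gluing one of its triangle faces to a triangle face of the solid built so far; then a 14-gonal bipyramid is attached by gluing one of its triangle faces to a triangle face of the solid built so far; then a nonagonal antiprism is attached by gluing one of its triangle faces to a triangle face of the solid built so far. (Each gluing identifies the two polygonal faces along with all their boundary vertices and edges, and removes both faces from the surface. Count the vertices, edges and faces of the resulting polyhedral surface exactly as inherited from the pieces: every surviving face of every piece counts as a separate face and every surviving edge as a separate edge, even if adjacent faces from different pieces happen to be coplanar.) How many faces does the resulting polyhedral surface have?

64

A regular tetrahedron: V=4, E=6, F=4.
Attach a nonagonal bipyramid (V=11, E=27, F=18) along a 3-gon: merge 3 vertices and 3 edges, delete both glued faces → V=12, E=30, F=20.
Attach a 14-gonal bipyramid (V=16, E=42, F=28) along a 3-gon: merge 3 vertices and 3 edges, delete both glued faces → V=25, E=69, F=46.
Attach a nonagonal antiprism (V=18, E=36, F=20) along a 3-gon: merge 3 vertices and 3 edges, delete both glued faces → V=40, E=102, F=64.
Check: V − E + F = 40 − 102 + 64 = 2.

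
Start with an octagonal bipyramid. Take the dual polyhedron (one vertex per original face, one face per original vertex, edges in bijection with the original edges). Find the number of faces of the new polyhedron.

The base solid has V = 10, E = 24, F = 16.
The dual swaps V and F and preserves E: V′ = F = 16, E′ = E = 24, F′ = V = 10.

10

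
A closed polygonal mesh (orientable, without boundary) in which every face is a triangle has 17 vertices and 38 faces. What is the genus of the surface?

2

Every face is a triangle, so 2E = 3·38 = 114, giving E = 57.
χ = V − E + F = 17 − 57 + 38 = -2.
For a closed orientable surface χ = 2 − 2g, so g = (2 − (-2))/2 = 2.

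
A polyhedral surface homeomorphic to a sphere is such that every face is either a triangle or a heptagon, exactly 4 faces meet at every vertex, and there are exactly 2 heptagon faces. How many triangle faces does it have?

Let x be the number of triangles; then F = 2 + x.
Edge–face incidences: 2E = 7·2 + 3·x = 14 + 3x.
Every vertex has degree 4, so 4V = 2E.
Euler: V − E + F = 2 ⇒ (2E)/4 − E + (2 + x) = 2.
Multiply by 8: 2·(2E) − 4·(2E) + 8·(2 + x) = 16, i.e. 16 + 8x − 2·(14 + 3x) = 16.
Collecting terms: 2x − 12 = 16, so 2x = 28, so x = 14.
Then 2E = 14 + 3·14 = 56, so E = 28, V = 2E/4 = 14, F = 2 + 14 = 16.

14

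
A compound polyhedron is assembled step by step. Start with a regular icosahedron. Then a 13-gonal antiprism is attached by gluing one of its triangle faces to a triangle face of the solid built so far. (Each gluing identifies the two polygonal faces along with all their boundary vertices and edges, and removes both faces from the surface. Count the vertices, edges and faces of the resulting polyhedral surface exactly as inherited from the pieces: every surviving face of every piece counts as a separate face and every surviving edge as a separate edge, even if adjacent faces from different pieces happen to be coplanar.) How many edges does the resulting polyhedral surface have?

A regular icosahedron: V=12, E=30, F=20.
Attach a 13-gonal antiprism (V=26, E=52, F=28) along a 3-gon: merge 3 vertices and 3 edges, delete both glued faces → V=35, E=79, F=46.
Check: V − E + F = 35 − 79 + 46 = 2.

79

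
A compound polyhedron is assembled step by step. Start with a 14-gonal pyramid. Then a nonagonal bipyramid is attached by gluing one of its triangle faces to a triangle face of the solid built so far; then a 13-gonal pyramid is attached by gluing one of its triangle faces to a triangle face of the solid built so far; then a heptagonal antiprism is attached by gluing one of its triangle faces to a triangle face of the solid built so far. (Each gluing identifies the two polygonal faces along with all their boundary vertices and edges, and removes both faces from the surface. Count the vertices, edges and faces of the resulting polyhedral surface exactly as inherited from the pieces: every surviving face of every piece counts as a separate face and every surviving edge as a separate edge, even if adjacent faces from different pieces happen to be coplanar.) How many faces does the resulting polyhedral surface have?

57

A 14-gonal pyramid: V=15, E=28, F=15.
Attach a nonagonal bipyramid (V=11, E=27, F=18) along a 3-gon: merge 3 vertices and 3 edges, delete both glued faces → V=23, E=52, F=31.
Attach a 13-gonal pyramid (V=14, E=26, F=14) along a 3-gon: merge 3 vertices and 3 edges, delete both glued faces → V=34, E=75, F=43.
Attach a heptagonal antiprism (V=14, E=28, F=16) along a 3-gon: merge 3 vertices and 3 edges, delete both glued faces → V=45, E=100, F=57.
Check: V − E + F = 45 − 100 + 57 = 2.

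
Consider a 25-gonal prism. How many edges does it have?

75

A prism on an n-gon has two n-gon bases and n rectangular sides: V = 2·25 = 50, E = 3·25 = 75, F = 25 + 2 = 27.
Check: V − E + F = 50 − 75 + 27 = 2.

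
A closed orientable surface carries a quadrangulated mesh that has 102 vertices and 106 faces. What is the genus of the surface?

Every face is a square, so 2E = 4·106 = 424, giving E = 212.
χ = V − E + F = 102 − 212 + 106 = -4.
For a closed orientable surface χ = 2 − 2g, so g = (2 − (-4))/2 = 3.

3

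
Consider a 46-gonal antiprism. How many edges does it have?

184

An antiprism on an n-gon has two n-gon caps and 2n triangles: V = 2·46 = 92, E = 4·46 = 184, F = 2·46 + 2 = 94.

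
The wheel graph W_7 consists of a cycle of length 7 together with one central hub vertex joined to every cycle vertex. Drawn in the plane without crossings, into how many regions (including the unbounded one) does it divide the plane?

W_7 has V = 7 + 1 = 8 vertices and E = 2·7 = 14 edges.
By Euler's formula F = 2 − V + E = 2 − 8 + 14 = 8.

8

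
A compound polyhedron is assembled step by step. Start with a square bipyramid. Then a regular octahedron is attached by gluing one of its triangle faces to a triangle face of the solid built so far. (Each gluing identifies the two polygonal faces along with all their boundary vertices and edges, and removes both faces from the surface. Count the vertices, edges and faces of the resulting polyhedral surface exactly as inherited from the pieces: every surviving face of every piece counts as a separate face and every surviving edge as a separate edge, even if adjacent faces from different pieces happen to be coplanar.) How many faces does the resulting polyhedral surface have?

14

A square bipyramid: V=6, E=12, F=8.
Attach a regular octahedron (V=6, E=12, F=8) along a 3-gon: merge 3 vertices and 3 edges, delete both glued faces → V=9, E=21, F=14.
Check: V − E + F = 9 − 21 + 14 = 2.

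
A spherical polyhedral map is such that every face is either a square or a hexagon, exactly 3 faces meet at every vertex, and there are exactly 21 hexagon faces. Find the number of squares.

6

Let x be the number of squares; then F = 21 + x.
Edge–face incidences: 2E = 6·21 + 4·x = 126 + 4x.
Every vertex has degree 3, so 3V = 2E.
Euler: V − E + F = 2 ⇒ (2E)/3 − E + (21 + x) = 2.
Multiply by 6: 2·(2E) − 3·(2E) + 6·(21 + x) = 12, i.e. 126 + 6x − (126 + 4x) = 12.
Collecting terms: 2x = 12, so x = 6.
Then 2E = 126 + 4·6 = 150, so E = 75, V = 2E/3 = 50, F = 21 + 6 = 27.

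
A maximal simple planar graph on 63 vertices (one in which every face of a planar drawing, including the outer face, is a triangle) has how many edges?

183

In a plane triangulation 3F = 2E and V − E + F = 2, so E = 3V − 6 = 3·63 − 6 = 183.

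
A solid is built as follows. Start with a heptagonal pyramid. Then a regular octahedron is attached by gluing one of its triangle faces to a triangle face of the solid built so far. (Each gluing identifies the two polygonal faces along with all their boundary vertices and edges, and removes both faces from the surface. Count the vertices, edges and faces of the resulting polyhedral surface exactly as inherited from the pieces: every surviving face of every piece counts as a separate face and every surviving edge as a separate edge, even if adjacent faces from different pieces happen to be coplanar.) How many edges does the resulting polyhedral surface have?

A heptagonal pyramid: V=8, E=14, F=8.
Attach a regular octahedron (V=6, E=12, F=8) along a 3-gon: merge 3 vertices and 3 edges, delete both glued faces → V=11, E=23, F=14.
Check: V − E + F = 11 − 23 + 14 = 2.

23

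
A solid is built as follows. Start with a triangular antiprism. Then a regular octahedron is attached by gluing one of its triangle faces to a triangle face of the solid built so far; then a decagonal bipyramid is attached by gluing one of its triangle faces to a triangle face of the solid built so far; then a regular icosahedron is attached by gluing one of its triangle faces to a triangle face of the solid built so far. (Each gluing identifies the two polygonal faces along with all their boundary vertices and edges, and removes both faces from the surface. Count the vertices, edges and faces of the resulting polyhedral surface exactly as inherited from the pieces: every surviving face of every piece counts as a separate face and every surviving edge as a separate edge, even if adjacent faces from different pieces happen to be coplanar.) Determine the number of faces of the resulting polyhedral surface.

A triangular antiprism: V=6, E=12, F=8.
Attach a regular octahedron (V=6, E=12, F=8) along a 3-gon: merge 3 vertices and 3 edges, delete both glued faces → V=9, E=21, F=14.
Attach a decagonal bipyramid (V=12, E=30, F=20) along a 3-gon: merge 3 vertices and 3 edges, delete both glued faces → V=18, E=48, F=32.
Attach a regular icosahedron (V=12, E=30, F=20) along a 3-gon: merge 3 vertices and 3 edges, delete both glued faces → V=27, E=75, F=50.
Check: V − E + F = 27 − 75 + 50 = 2.

50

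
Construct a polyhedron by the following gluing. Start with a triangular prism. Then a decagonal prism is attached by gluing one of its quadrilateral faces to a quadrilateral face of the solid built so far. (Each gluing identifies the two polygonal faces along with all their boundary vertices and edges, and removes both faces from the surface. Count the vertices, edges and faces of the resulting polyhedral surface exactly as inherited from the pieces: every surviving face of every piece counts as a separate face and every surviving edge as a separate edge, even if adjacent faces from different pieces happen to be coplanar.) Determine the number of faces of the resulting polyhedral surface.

15

A triangular prism: V=6, E=9, F=5.
Attach a decagonal prism (V=20, E=30, F=12) along a 4-gon: merge 4 vertices and 4 edges, delete both glued faces → V=22, E=35, F=15.
Check: V − E + F = 22 − 35 + 15 = 2.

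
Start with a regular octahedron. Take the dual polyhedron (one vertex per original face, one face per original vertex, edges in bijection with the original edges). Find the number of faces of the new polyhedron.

The base solid has V = 6, E = 12, F = 8.
The dual swaps V and F and preserves E: V′ = F = 8, E′ = E = 12, F′ = V = 6.

6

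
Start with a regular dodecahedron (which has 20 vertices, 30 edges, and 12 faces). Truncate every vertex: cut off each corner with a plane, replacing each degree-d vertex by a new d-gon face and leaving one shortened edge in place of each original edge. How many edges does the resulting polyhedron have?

90

Truncation replaces each original edge-end by a new vertex, so V′ = 2E = 60.
Each original edge survives, and each old vertex of degree d contributes d new edges; summing degrees gives Σd = 2E, so E′ = E + 2E = 3E = 90.
Each original face survives and each original vertex becomes one new face: F′ = F + V = 32.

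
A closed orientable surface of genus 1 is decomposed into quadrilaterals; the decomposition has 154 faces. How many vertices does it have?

154

χ = 2 − 2·1 = 0, and every face is a square so 4F = 2E.
E = 4·154/2 = 308. Then V = 0 + E − F = 0 + 308 − 154 = 154.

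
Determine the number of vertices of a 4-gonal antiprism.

8

An antiprism on an n-gon has two n-gon caps and 2n triangles: V = 2·4 = 8, E = 4·4 = 16, F = 2·4 + 2 = 10.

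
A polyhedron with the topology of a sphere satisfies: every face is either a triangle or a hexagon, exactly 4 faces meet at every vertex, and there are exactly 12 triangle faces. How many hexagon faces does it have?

2

Let x be the number of hexagons; then F = 12 + x.
Edge–face incidences: 2E = 3·12 + 6·x = 36 + 6x.
Every vertex has degree 4, so 4V = 2E.
Euler: V − E + F = 2 ⇒ (2E)/4 − E + (12 + x) = 2.
Multiply by 8: 2·(2E) − 4·(2E) + 8·(12 + x) = 16, i.e. 96 + 8x − 2·(36 + 6x) = 16.
Collecting terms: −4x + 24 = 16, so −4x = −8, so x = 2.
Then 2E = 36 + 6·2 = 48, so E = 24, V = 2E/4 = 12, F = 12 + 2 = 14.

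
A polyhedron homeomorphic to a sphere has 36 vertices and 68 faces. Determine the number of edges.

Here V − E + F = 2.
E = V + F − (2) = 36 + 68 − (2) = 102.

102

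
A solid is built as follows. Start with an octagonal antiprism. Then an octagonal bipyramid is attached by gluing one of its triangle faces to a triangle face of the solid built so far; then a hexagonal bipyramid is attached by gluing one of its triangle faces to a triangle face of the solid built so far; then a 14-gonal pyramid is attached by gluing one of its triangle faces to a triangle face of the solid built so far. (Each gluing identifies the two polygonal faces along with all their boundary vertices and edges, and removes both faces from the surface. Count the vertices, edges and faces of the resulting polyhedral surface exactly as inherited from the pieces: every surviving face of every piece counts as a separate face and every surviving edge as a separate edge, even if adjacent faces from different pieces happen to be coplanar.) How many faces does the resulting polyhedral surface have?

55

An octagonal antiprism: V=16, E=32, F=18.
Attach an octagonal bipyramid (V=10, E=24, F=16) along a 3-gon: merge 3 vertices and 3 edges, delete both glued faces → V=23, E=53, F=32.
Attach a hexagonal bipyramid (V=8, E=18, F=12) along a 3-gon: merge 3 vertices and 3 edges, delete both glued faces → V=28, E=68, F=42.
Attach a 14-gonal pyramid (V=15, E=28, F=15) along a 3-gon: merge 3 vertices and 3 edges, delete both glued faces → V=40, E=93, F=55.
Check: V − E + F = 40 − 93 + 55 = 2.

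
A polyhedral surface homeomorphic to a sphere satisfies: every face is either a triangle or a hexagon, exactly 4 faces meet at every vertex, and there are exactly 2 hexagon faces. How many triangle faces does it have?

12

Let x be the number of triangles; then F = 2 + x.
Edge–face incidences: 2E = 6·2 + 3·x = 12 + 3x.
Every vertex has degree 4, so 4V = 2E.
Euler: V − E + F = 2 ⇒ (2E)/4 − E + (2 + x) = 2.
Multiply by 8: 2·(2E) − 4·(2E) + 8·(2 + x) = 16, i.e. 16 + 8x − 2·(12 + 3x) = 16.
Collecting terms: 2x − 8 = 16, so 2x = 24, so x = 12.
Then 2E = 12 + 3·12 = 48, so E = 24, V = 2E/4 = 12, F = 2 + 12 = 14.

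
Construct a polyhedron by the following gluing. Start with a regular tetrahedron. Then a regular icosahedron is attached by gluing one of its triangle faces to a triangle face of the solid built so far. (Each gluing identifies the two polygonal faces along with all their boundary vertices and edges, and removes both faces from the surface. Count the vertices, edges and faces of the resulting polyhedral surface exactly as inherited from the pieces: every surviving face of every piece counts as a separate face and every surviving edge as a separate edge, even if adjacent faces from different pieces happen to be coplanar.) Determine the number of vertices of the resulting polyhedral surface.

A regular tetrahedron: V=4, E=6, F=4.
Attach a regular icosahedron (V=12, E=30, F=20) along a 3-gon: merge 3 vertices and 3 edges, delete both glued faces → V=13, E=33, F=22.
Check: V − E + F = 13 − 33 + 22 = 2.

13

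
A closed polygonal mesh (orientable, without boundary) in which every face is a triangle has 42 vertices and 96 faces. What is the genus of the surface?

4

Every face is a triangle, so 2E = 3·96 = 288, giving E = 144.
χ = V − E + F = 42 − 144 + 96 = -6.
For a closed orientable surface χ = 2 − 2g, so g = (2 − (-6))/2 = 4.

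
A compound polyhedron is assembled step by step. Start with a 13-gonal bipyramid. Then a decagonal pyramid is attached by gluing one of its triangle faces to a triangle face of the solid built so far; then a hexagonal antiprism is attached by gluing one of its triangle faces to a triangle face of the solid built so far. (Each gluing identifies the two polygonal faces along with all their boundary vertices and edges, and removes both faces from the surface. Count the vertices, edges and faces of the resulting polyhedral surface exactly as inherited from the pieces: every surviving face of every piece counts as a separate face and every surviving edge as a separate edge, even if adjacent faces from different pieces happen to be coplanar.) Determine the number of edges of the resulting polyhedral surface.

A 13-gonal bipyramid: V=15, E=39, F=26.
Attach a decagonal pyramid (V=11, E=20, F=11) along a 3-gon: merge 3 vertices and 3 edges, delete both glued faces → V=23, E=56, F=35.
Attach a hexagonal antiprism (V=12, E=24, F=14) along a 3-gon: merge 3 vertices and 3 edges, delete both glued faces → V=32, E=77, F=47.
Check: V − E + F = 32 − 77 + 47 = 2.

77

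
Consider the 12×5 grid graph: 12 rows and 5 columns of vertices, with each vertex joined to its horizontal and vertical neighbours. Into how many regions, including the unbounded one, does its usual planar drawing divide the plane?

45

The grid has V = 12·5 = 60 vertices and E = 12·4 + 5·11 = 103 edges.
F = 2 − V + E = 2 − 60 + 103 = 45.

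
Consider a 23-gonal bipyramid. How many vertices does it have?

A bipyramid over an n-gon has 2n triangular faces and n + 2 vertices: V = 23 + 2 = 25, E = 3·23 = 69, F = 2·23 = 46.
Check: V − E + F = 25 − 69 + 46 = 2.

25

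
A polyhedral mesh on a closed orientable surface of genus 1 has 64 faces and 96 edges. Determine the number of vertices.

32

For a closed orientable surface of genus 1, χ = 2 − 2·1 = 0.
V = 0 + E − F = 0 + 96 − 64 = 32.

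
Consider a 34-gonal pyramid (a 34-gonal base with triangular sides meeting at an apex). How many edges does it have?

68

A pyramid on an n-gon base has one n-gon and n triangles: V = 34 + 1 = 35, E = 2·34 = 68, F = 34 + 1 = 35.
Check: V − E + F = 35 − 68 + 35 = 2.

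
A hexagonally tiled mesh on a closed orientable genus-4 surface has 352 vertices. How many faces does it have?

χ = 2 − 2·4 = -6, and every face is a hexagon so 6F = 2E.
V − E + F = -6 with E = 6F/2 gives 352 − (6/2 − 1)·F = -6, so F = 179 and E = 537.

179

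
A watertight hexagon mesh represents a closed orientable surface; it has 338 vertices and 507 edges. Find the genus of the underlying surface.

Every face is a hexagon and each edge borders two faces, so 6F = 2·507, giving F = 169.
χ = V − E + F = 338 − 507 + 169 = 0.
For a closed orientable surface χ = 2 − 2g, so g = (2 − (0))/2 = 1.

1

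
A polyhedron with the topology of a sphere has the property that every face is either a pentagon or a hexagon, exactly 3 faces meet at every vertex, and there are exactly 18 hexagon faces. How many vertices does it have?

Let x be the number of pentagons; then F = 18 + x.
Edge–face incidences: 2E = 6·18 + 5·x = 108 + 5x.
Every vertex has degree 3, so 3V = 2E.
Euler: V − E + F = 2 ⇒ (2E)/3 − E + (18 + x) = 2.
Multiply by 6: 2·(2E) − 3·(2E) + 6·(18 + x) = 12, i.e. 108 + 6x − (108 + 5x) = 12.
Collecting terms: x = 12.
Then 2E = 108 + 5·12 = 168, so E = 84, V = 2E/3 = 56, F = 18 + 12 = 30.

56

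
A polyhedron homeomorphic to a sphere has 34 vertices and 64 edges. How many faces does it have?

Here V − E + F = 2.
F = 2 − V + E = 2 − 34 + 64 = 32.

32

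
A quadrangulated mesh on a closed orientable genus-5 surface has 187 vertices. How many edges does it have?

χ = 2 − 2·5 = -8, and every face is a square so 4F = 2E.
V − E + F = -8 with E = 4F/2 gives 187 − (4/2 − 1)·F = -8, so F = 195 and E = 390.

390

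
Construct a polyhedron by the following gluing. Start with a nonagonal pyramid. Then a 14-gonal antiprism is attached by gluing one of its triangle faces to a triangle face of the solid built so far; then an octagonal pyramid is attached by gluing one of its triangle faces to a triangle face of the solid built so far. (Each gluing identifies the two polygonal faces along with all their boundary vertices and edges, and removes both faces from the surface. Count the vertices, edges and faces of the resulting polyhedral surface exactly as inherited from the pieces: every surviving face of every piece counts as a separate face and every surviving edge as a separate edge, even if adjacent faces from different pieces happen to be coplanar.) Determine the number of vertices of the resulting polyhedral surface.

A nonagonal pyramid: V=10, E=18, F=10.
Attach a 14-gonal antiprism (V=28, E=56, F=30) along a 3-gon: merge 3 vertices and 3 edges, delete both glued faces → V=35, E=71, F=38.
Attach an octagonal pyramid (V=9, E=16, F=9) along a 3-gon: merge 3 vertices and 3 edges, delete both glued faces → V=41, E=84, F=45.
Check: V − E + F = 41 − 84 + 45 = 2.

41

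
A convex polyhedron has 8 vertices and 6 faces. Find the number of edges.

12

Here V − E + F = 2.
E = V + F − (2) = 8 + 6 − (2) = 12.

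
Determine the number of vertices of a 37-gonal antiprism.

An antiprism on an n-gon has two n-gon caps and 2n triangles: V = 2·37 = 74, E = 4·37 = 148, F = 2·37 + 2 = 76.

74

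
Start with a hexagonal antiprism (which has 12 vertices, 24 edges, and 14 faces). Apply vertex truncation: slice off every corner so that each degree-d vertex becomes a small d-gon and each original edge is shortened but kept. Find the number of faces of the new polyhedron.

26

Truncation replaces each original edge-end by a new vertex, so V′ = 2E = 48.
Each original edge survives, and each old vertex of degree d contributes d new edges; summing degrees gives Σd = 2E, so E′ = E + 2E = 3E = 72.
Each original face survives and each original vertex becomes one new face: F′ = F + V = 26.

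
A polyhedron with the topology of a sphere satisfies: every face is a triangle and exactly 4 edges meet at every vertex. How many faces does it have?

Each face has 3 edges and each edge borders two faces, so 2E = 3F.
Each vertex has degree 4, so 4V = 2E and hence V = 3F/4.
Euler: V − E + F = 2 ⇒ (3F/4) − (3F/2) + F = 2.
Multiply by 8: (6 − 12 + 8)F = 16, i.e. 2F = 16.
So F = 8, E = 3·8/2 = 12, V = 3·8/4 = 6.

8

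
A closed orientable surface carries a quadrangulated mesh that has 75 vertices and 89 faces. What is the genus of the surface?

Every face is a square, so 2E = 4·89 = 356, giving E = 178.
χ = V − E + F = 75 − 178 + 89 = -14.
For a closed orientable surface χ = 2 − 2g, so g = (2 − (-14))/2 = 8.

8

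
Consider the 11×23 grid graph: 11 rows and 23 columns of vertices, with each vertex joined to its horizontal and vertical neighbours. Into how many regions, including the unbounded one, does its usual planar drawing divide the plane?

221

The grid has V = 11·23 = 253 vertices and E = 11·22 + 23·10 = 472 edges.
F = 2 − V + E = 2 − 253 + 472 = 221.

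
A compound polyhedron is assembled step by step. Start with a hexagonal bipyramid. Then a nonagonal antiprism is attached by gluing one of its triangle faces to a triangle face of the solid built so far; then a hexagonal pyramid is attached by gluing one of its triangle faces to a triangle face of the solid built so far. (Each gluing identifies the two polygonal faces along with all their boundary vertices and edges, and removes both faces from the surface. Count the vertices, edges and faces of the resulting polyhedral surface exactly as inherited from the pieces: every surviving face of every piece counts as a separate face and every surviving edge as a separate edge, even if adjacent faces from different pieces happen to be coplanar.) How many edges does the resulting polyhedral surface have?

60

A hexagonal bipyramid: V=8, E=18, F=12.
Attach a nonagonal antiprism (V=18, E=36, F=20) along a 3-gon: merge 3 vertices and 3 edges, delete both glued faces → V=23, E=51, F=30.
Attach a hexagonal pyramid (V=7, E=12, F=7) along a 3-gon: merge 3 vertices and 3 edges, delete both glued faces → V=27, E=60, F=35.
Check: V − E + F = 27 − 60 + 35 = 2.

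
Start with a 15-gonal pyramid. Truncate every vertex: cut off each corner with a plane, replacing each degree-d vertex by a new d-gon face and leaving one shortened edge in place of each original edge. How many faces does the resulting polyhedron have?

32

The base solid has V = 16, E = 30, F = 16.
Truncation replaces each original edge-end by a new vertex, so V′ = 2E = 60.
Each original edge survives, and each old vertex of degree d contributes d new edges; summing degrees gives Σd = 2E, so E′ = E + 2E = 3E = 90.
Each original face survives and each original vertex becomes one new face: F′ = F + V = 32.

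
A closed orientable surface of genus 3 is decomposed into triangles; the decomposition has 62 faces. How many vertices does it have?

χ = 2 − 2·3 = -4, and every face is a triangle so 3F = 2E.
E = 3·62/2 = 93. Then V = -4 + E − F = -4 + 93 − 62 = 27.

27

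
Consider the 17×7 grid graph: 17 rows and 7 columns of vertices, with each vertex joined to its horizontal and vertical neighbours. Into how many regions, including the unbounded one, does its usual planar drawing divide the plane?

The grid has V = 17·7 = 119 vertices and E = 17·6 + 7·16 = 214 edges.
F = 2 − V + E = 2 − 119 + 214 = 97.

97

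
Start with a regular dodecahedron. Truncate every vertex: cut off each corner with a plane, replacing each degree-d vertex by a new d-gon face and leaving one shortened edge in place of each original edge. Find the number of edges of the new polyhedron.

The base solid has V = 20, E = 30, F = 12.
Truncation replaces each original edge-end by a new vertex, so V′ = 2E = 60.
Each original edge survives, and each old vertex of degree d contributes d new edges; summing degrees gives Σd = 2E, so E′ = E + 2E = 3E = 90.
Each original face survives and each original vertex becomes one new face: F′ = F + V = 32.

90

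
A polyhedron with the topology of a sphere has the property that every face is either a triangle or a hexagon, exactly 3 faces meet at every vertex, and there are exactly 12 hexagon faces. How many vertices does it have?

28

Let x be the number of triangles; then F = 12 + x.
Edge–face incidences: 2E = 6·12 + 3·x = 72 + 3x.
Every vertex has degree 3, so 3V = 2E.
Euler: V − E + F = 2 ⇒ (2E)/3 − E + (12 + x) = 2.
Multiply by 6: 2·(2E) − 3·(2E) + 6·(12 + x) = 12, i.e. 72 + 6x − (72 + 3x) = 12.
Collecting terms: 3x = 12, so x = 4.
Then 2E = 72 + 3·4 = 84, so E = 42, V = 2E/3 = 28, F = 12 + 4 = 16.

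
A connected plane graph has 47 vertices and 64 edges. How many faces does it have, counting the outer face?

19

Euler's formula for a connected plane graph: V − E + F = 2, so F = 2 − 47 + 64 = 19.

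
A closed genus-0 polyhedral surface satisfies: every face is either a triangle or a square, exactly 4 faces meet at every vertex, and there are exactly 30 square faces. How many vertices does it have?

Let x be the number of triangles; then F = 30 + x.
Edge–face incidences: 2E = 4·30 + 3·x = 120 + 3x.
Every vertex has degree 4, so 4V = 2E.
Euler: V − E + F = 2 ⇒ (2E)/4 − E + (30 + x) = 2.
Multiply by 8: 2·(2E) − 4·(2E) + 8·(30 + x) = 16, i.e. 240 + 8x − 2·(120 + 3x) = 16.
Collecting terms: 2x = 16, so x = 8.
Then 2E = 120 + 3·8 = 144, so E = 72, V = 2E/4 = 36, F = 30 + 8 = 38.

36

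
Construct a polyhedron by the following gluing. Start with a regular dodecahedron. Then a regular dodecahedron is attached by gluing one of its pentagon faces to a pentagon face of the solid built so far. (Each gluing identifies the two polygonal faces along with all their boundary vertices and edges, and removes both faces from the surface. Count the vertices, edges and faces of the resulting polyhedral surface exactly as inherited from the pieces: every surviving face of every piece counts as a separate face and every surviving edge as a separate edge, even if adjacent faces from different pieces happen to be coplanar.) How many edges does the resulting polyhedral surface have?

55

A regular dodecahedron: V=20, E=30, F=12.
Attach a regular dodecahedron (V=20, E=30, F=12) along a 5-gon: merge 5 vertices and 5 edges, delete both glued faces → V=35, E=55, F=22.
Check: V − E + F = 35 − 55 + 22 = 2.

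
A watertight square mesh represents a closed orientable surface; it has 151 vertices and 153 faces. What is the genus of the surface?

Every face is a square, so 2E = 4·153 = 612, giving E = 306.
χ = V − E + F = 151 − 306 + 153 = -2.
For a closed orientable surface χ = 2 − 2g, so g = (2 − (-2))/2 = 2.

2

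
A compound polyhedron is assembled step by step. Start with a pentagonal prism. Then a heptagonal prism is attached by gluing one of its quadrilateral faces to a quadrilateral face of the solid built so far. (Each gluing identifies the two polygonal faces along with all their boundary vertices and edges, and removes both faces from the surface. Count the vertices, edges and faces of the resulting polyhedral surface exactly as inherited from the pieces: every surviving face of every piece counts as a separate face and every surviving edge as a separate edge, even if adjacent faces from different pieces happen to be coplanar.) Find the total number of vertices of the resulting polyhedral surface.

20

A pentagonal prism: V=10, E=15, F=7.
Attach a heptagonal prism (V=14, E=21, F=9) along a 4-gon: merge 4 vertices and 4 edges, delete both glued faces → V=20, E=32, F=14.
Check: V − E + F = 20 − 32 + 14 = 2.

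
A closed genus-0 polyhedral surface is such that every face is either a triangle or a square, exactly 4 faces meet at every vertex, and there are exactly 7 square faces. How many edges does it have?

26

Let x be the number of triangles; then F = 7 + x.
Edge–face incidences: 2E = 4·7 + 3·x = 28 + 3x.
Every vertex has degree 4, so 4V = 2E.
Euler: V − E + F = 2 ⇒ (2E)/4 − E + (7 + x) = 2.
Multiply by 8: 2·(2E) − 4·(2E) + 8·(7 + x) = 16, i.e. 56 + 8x − 2·(28 + 3x) = 16.
Collecting terms: 2x = 16, so x = 8.
Then 2E = 28 + 3·8 = 52, so E = 26, V = 2E/4 = 13, F = 7 + 8 = 15.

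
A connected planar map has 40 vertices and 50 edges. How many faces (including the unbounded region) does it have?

Euler's formula for a connected plane graph: V − E + F = 2, so F = 2 − 40 + 50 = 12.

12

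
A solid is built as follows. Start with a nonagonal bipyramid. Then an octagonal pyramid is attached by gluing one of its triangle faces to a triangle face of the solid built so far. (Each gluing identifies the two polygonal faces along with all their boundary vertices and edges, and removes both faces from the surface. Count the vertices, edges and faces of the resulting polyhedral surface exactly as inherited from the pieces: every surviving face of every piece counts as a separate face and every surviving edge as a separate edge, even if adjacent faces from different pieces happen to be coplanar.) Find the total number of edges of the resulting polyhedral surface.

A nonagonal bipyramid: V=11, E=27, F=18.
Attach an octagonal pyramid (V=9, E=16, F=9) along a 3-gon: merge 3 vertices and 3 edges, delete both glued faces → V=17, E=40, F=25.
Check: V − E + F = 17 − 40 + 25 = 2.

40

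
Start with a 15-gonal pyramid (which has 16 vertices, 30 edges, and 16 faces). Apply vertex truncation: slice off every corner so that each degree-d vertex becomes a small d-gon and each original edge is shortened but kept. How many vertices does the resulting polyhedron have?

Truncation replaces each original edge-end by a new vertex, so V′ = 2E = 60.
Each original edge survives, and each old vertex of degree d contributes d new edges; summing degrees gives Σd = 2E, so E′ = E + 2E = 3E = 90.
Each original face survives and each original vertex becomes one new face: F′ = F + V = 32.

60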